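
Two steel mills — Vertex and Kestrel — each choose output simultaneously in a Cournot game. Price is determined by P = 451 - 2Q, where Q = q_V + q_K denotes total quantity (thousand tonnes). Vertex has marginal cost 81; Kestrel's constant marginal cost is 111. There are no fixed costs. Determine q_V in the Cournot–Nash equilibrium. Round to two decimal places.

66.67

Vertex's profit: π_V = (451 - 2Q)q_V - (81q_V). Setting ∂π_V/∂q_V = 0: 370 - 4q_V - 2(q_K) = 0.
Kestrel's profit: π_K = (451 - 2Q)q_K - (111q_K). Setting ∂π_K/∂q_K = 0: 340 - 4q_K - 2(q_V) = 0.
Rearranging gives the reaction functions q_V = (370 - 2q_K)/4 and q_K = (340 - 2q_V)/4.
Solving the pair: q_V = 200/3, q_K = 155/3.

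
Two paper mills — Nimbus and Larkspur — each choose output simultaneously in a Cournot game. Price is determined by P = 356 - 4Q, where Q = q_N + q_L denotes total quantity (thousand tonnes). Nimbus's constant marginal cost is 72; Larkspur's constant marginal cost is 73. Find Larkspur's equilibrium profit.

2209

Nimbus's profit: π_N = (356 - 4Q)q_N - (72q_N). Setting ∂π_N/∂q_N = 0: 284 - 8q_N - 4(q_L) = 0.
Larkspur's first-order condition: 283 - 8q_L - 4(q_N) = 0.
Rearranging gives the reaction functions q_N = (284 - 4q_L)/8 and q_L = (283 - 4q_N)/8.
Solving the pair: q_N = 95/4, q_L = 47/2.
Price P = 356 - 4·(189/4) = 167.
Larkspur's profit: (167 - 73)·(47/2) = 2209.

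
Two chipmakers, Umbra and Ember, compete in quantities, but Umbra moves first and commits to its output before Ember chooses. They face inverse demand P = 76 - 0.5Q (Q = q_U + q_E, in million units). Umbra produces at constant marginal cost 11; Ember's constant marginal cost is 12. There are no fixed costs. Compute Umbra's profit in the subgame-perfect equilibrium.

The follower Ember best-responds to any q_U: π_E = (76 - 0.5Q)q_E - 12q_E.
∂π_E/∂q_E = 64 - (1/2)q_U - q_E = 0 gives the reaction function q_E = (64 - (1/2)q_U).
Umbra substitutes q_E(q_U) into its own profit: π_U = q_U(76 - (1/2)q_U - (64 - (1/2)q_U)/2) - 11q_U = (44 - (1/4)q_U)q_U - 11q_U.
The leader's first-order condition 33 - (1/2)q_U = 0 yields q_U = 66.
Then q_E = (64 - (1/2)·66) = 31.
Price P = 76 - (1/2)·97 = 55/2.
Umbra's profit: (55/2 - 11)·66 = 1089.

1089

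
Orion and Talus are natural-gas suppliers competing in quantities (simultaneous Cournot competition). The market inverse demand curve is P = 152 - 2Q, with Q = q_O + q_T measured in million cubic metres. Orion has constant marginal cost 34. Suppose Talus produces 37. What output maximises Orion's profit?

11

With the rival's output fixed at 37, Orion's profit is π_O = (152 - 2·37 - 2q_O)q_O - (34q_O) = (78 - 2q_O)q_O - (34q_O).
∂π_O/∂q_O = 44 - 4q_O = 0, so q_O = 11.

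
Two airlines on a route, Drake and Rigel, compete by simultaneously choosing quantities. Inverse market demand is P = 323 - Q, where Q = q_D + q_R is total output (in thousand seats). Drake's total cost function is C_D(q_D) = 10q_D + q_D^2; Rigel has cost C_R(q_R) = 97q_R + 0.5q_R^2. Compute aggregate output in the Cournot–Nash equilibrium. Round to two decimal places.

Drake's profit: π_D = (323 - Q)q_D - (10q_D + q_D²). Setting ∂π_D/∂q_D = 0: 313 - 4q_D - (q_R) = 0.
Rigel's profit: π_R = (323 - Q)q_R - (97q_R + (1/2)q_R²). Setting ∂π_R/∂q_R = 0: 226 - 3q_R - (q_D) = 0.
Best responses: q_D = (313 - q_R)/4, q_R = (226 - q_D)/3.
Substituting one into the other gives q_D = 713/11 and q_R = 591/11.
Total output Q = 713/11 + 591/11 = 1304/11.

118.55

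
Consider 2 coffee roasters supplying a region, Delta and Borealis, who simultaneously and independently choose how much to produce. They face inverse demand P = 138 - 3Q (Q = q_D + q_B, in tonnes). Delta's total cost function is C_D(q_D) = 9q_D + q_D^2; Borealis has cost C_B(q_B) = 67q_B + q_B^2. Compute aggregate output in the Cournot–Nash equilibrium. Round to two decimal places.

18.18

Delta's profit: π_D = (138 - 3Q)q_D - (9q_D + q_D²). Setting ∂π_D/∂q_D = 0: 129 - 8q_D - 3(q_B) = 0.
Borealis's first-order condition: 71 - 8q_B - 3(q_D) = 0.
Rearranging gives the reaction functions q_D = (129 - 3q_B)/8 and q_B = (71 - 3q_D)/8.
Solving the pair: q_D = 819/55, q_B = 181/55.
Total output Q = 819/55 + 181/55 = 200/11.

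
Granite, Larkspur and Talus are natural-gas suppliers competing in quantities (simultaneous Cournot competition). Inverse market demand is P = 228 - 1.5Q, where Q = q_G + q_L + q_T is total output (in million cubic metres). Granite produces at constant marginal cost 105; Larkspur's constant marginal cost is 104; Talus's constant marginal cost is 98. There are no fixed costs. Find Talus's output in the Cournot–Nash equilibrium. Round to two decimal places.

23.83

Granite's profit: π_G = (228 - 1.5Q)q_G - (105q_G). Setting ∂π_G/∂q_G = 0: 123 - 3q_G - (3/2)(q_L + q_T) = 0.
Larkspur's first-order condition: 124 - 3q_L - (3/2)(q_G + q_T) = 0.
Talus's profit: π_T = (228 - 1.5Q)q_T - (98q_T). Setting ∂π_T/∂q_T = 0: 130 - 3q_T - (3/2)(q_G + q_L) = 0.
Adding the 3 conditions: 377 − 3Q − 3Q = 0, i.e. Q = 377/6.
Back-substituting: q_G = (123 − 377/4)/(3/2) = 115/6, q_L = (124 − 377/4)/(3/2) = 119/6, q_T = (130 − 377/4)/(3/2) = 143/6.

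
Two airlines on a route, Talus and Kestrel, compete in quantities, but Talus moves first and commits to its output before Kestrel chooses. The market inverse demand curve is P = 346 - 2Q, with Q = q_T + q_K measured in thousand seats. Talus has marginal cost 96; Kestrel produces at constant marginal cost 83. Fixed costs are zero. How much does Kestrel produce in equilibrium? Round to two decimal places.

36.13

Solve by backward induction. Given q_T, the follower Kestrel maximises π_K = (346 - 2q_T - 2q_K)q_K - 83q_K.
∂π_K/∂q_K = 263 - 2q_T - 4q_K = 0 gives the reaction function q_K = (263 - 2q_T)/4.
The leader anticipates this reaction. Substituting into P = 346 - 2Q gives P = 429/2 - q_T, so π_T = (429/2 - q_T)q_T - 96q_T.
Maximising: ∂π_T/∂q_T = 237/2 - 2q_T = 0, giving q_T = 237/4.
Then q_K = (263 - 2·(237/4))/4 = 289/8.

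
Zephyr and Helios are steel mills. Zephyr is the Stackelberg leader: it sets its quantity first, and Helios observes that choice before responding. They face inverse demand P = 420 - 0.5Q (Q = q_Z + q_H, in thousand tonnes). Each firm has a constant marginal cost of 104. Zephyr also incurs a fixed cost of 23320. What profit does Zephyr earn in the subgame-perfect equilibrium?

1644

The follower Helios best-responds to any q_Z: π_H = (420 - 0.5Q)q_H - 104q_H.
Follower FOC: 316 - (1/2)q_Z - q_H = 0, so q_H(q_Z) = (316 - (1/2)q_Z).
Zephyr substitutes q_H(q_Z) into its own profit: π_Z = q_Z(420 - (1/2)q_Z - (316 - (1/2)q_Z)/2) - 104q_Z = (262 - (1/4)q_Z)q_Z - 104q_Z.
Maximising: ∂π_Z/∂q_Z = 158 - (1/2)q_Z = 0, giving q_Z = 316.
Then q_H = (316 - (1/2)·316) = 158.
Price P = 420 - (1/2)·474 = 183.
Zephyr's profit: (183 - 104)·316 - 23320 = 1644.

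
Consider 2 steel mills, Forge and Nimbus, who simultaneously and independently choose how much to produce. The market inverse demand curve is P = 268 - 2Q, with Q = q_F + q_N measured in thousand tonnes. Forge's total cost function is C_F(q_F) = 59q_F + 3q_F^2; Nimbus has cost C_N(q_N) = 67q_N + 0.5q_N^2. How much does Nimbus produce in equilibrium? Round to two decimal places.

Forge's profit: π_F = (268 - 2Q)q_F - (59q_F + 3q_F²). Setting ∂π_F/∂q_F = 0: 209 - 10q_F - 2(q_N) = 0.
Nimbus's profit: π_N = (268 - 2Q)q_N - (67q_N + (1/2)q_N²). Setting ∂π_N/∂q_N = 0: 201 - 5q_N - 2(q_F) = 0.
So q_F = (209 - 2q_N)/10 and q_N = (201 - 2q_F)/5.
Solving the pair: q_F = 643/46, q_N = 796/23.

34.61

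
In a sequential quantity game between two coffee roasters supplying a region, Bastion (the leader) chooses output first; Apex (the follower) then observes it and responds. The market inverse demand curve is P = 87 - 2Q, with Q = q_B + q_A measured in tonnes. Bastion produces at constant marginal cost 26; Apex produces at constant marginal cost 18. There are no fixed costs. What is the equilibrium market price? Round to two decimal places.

39.25

The follower Apex best-responds to any q_B: π_A = (87 - 2Q)q_A - 18q_A.
∂π_A/∂q_A = 69 - 2q_B - 4q_A = 0 gives the reaction function q_A = (69 - 2q_B)/4.
The leader anticipates this reaction. Substituting into P = 87 - 2Q gives P = 105/2 - q_B, so π_B = (105/2 - q_B)q_B - 26q_B.
The leader's first-order condition 53/2 - 2q_B = 0 yields q_B = 53/4.
Then q_A = (69 - 2·(53/4))/4 = 85/8.
Total output Q = 191/8, so price P = 87 - 2·(191/8) = 157/4.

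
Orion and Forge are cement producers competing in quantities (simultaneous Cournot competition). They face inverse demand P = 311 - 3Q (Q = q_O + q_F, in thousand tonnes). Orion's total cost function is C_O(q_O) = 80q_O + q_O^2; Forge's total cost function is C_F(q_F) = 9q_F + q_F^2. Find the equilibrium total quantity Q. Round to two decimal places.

48.45

Orion's profit: π_O = (311 - 3Q)q_O - (80q_O + q_O²). Setting ∂π_O/∂q_O = 0: 231 - 8q_O - 3(q_F) = 0.
Forge's profit: π_F = (311 - 3Q)q_F - (9q_F + q_F²). Setting ∂π_F/∂q_F = 0: 302 - 8q_F - 3(q_O) = 0.
So q_O = (231 - 3q_F)/8 and q_F = (302 - 3q_O)/8.
Substituting one into the other gives q_O = 942/55 and q_F = 1723/55.
Total output Q = 942/55 + 1723/55 = 533/11.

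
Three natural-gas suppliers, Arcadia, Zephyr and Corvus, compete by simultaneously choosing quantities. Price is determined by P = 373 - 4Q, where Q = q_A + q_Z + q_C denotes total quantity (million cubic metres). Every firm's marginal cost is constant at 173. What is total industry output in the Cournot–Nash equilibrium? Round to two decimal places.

A representative firm's profit is π_i = q_i(373 - 4Q) - 173q_i.
First-order condition (treating rivals' output as given): 200 - 8q_i - 4·Σ_{j≠i} q_j = 0.
By symmetry each firm produces the same amount; substituting Σ_{j≠i} q_j = 2q_i yields q_i = 200/16 = 25/2.
Total output Q = 25/2 + 25/2 + 25/2 = 75/2.

37.50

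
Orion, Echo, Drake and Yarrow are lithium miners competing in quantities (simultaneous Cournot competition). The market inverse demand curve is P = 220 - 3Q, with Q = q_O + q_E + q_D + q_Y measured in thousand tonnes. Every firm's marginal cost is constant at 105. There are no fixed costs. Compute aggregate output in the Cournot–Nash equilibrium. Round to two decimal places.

30.67

Each firm earns π_i = (220 - 3Q)q_i - 105q_i.
Setting ∂π_i/∂q_i = 0 with rivals' quantities fixed: 115 - 6q_i - 3·Σ_{j≠i} q_j = 0.
With identical firms every q_j equals q_i, so Σ_{j≠i} q_j = 3q_i and 115 = 15q_i, giving q_i = 23/3.
Total output Q = 23/3 + 23/3 + 23/3 + 23/3 = 92/3.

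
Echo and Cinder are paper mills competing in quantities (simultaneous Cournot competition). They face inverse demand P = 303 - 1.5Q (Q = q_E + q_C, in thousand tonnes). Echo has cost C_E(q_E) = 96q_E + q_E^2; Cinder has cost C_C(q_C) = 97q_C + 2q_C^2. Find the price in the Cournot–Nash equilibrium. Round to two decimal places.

217.83

Echo's profit: π_E = (303 - 1.5Q)q_E - (96q_E + q_E²). Setting ∂π_E/∂q_E = 0: 207 - 5q_E - (3/2)(q_C) = 0.
Cinder's first-order condition: 206 - 7q_C - (3/2)(q_E) = 0.
Rearranging gives the reaction functions q_E = (207 - (3/2)q_C)/5 and q_C = (206 - (3/2)q_E)/7.
Solving the pair: q_E = 34.8092, q_C = 21.9695.
Total output Q = 56.7786, so price P = 303 - (3/2)·56.7786 = 217.8321.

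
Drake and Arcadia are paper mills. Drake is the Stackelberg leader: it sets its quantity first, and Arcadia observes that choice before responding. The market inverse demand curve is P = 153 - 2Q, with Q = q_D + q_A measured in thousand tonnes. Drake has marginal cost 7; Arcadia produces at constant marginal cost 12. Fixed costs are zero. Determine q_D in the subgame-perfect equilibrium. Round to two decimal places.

The follower Arcadia best-responds to any q_D: π_A = (153 - 2Q)q_A - 12q_A.
Setting the follower's marginal profit to zero, 141 - 2q_D - 4q_A = 0, i.e. q_A = (141 - 2q_D)/4.
Drake substitutes q_A(q_D) into its own profit: π_D = q_D(153 - 2q_D - (141 - 2q_D)/2) - 7q_D = (165/2 - q_D)q_D - 7q_D.
Leader FOC: 151/2 - 2q_D = 0, so q_D = 151/4.
Then q_A = (141 - 2·(151/4))/4 = 131/8.

37.75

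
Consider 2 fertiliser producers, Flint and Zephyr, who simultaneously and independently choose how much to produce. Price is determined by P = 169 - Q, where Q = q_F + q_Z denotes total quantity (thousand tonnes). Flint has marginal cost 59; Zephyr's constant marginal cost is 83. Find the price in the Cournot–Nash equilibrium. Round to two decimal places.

103.67

Flint's profit: π_F = (169 - Q)q_F - (59q_F). Setting ∂π_F/∂q_F = 0: 110 - 2q_F - (q_Z) = 0.
Zephyr's first-order condition: 86 - 2q_Z - (q_F) = 0.
Best responses: q_F = (110 - q_Z)/2, q_Z = (86 - q_F)/2.
Solving the pair: q_F = 134/3, q_Z = 62/3.
Total output Q = 196/3, so price P = 169 - 196/3 = 311/3.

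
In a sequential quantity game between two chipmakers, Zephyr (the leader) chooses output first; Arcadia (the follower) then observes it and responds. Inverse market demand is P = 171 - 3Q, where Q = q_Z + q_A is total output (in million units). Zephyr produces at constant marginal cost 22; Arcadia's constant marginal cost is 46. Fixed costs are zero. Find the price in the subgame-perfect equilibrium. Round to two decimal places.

65.25

The follower Arcadia best-responds to any q_Z: π_A = (171 - 3Q)q_A - 46q_A.
∂π_A/∂q_A = 125 - 3q_Z - 6q_A = 0 gives the reaction function q_A = (125 - 3q_Z)/6.
The leader anticipates this reaction. Substituting into P = 171 - 3Q gives P = 217/2 - (3/2)q_Z, so π_Z = (217/2 - (3/2)q_Z)q_Z - 22q_Z.
The leader's first-order condition 173/2 - 3q_Z = 0 yields q_Z = 173/6.
Then q_A = (125 - 3·(173/6))/6 = 77/12.
Total output Q = 141/4, so price P = 171 - 3·(141/4) = 261/4.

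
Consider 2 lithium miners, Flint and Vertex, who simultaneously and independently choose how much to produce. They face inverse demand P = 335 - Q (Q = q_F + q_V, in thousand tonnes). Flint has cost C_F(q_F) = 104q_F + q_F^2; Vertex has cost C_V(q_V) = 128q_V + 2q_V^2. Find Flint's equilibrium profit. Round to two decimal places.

Flint's profit: π_F = (335 - Q)q_F - (104q_F + q_F²). Setting ∂π_F/∂q_F = 0: 231 - 4q_F - (q_V) = 0.
Vertex's profit: π_V = (335 - Q)q_V - (128q_V + 2q_V²). Setting ∂π_V/∂q_V = 0: 207 - 6q_V - (q_F) = 0.
Best responses: q_F = (231 - q_V)/4, q_V = (207 - q_F)/6.
Substituting one into the other gives q_F = 1179/23 and q_V = 597/23.
Price P = 335 - 1776/23 = 257.7826.
Flint's profit: 257.7826·(1179/23) - 104·(1179/23) - (1179/23)² = 5255.3535.

5255.35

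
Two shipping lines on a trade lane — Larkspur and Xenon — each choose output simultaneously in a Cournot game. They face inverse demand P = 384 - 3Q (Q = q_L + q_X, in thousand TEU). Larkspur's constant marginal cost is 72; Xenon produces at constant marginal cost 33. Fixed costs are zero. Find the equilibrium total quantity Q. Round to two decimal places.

73.67

Larkspur's profit: π_L = (384 - 3Q)q_L - (72q_L). Setting ∂π_L/∂q_L = 0: 312 - 6q_L - 3(q_X) = 0.
Xenon's first-order condition: 351 - 6q_X - 3(q_L) = 0.
Best responses: q_L = (312 - 3q_X)/6, q_X = (351 - 3q_L)/6.
Solving the pair: q_L = 91/3, q_X = 130/3.
Total output Q = 91/3 + 130/3 = 221/3.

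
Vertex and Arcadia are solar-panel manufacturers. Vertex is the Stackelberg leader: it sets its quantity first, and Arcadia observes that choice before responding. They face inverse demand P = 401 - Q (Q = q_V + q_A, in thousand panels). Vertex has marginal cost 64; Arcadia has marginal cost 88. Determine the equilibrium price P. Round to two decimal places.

154.25

Solve by backward induction. Given q_V, the follower Arcadia maximises π_A = (401 - q_V - q_A)q_A - 88q_A.
Setting the follower's marginal profit to zero, 313 - q_V - 2q_A = 0, i.e. q_A = (313 - q_V)/2.
Vertex substitutes q_A(q_V) into its own profit: π_V = q_V(401 - q_V - (313 - q_V)/2) - 64q_V = (489/2 - (1/2)q_V)q_V - 64q_V.
The leader's first-order condition 361/2 - q_V = 0 yields q_V = 361/2.
Then q_A = (313 - 361/2)/2 = 265/4.
Total output Q = 987/4, so price P = 401 - 987/4 = 617/4.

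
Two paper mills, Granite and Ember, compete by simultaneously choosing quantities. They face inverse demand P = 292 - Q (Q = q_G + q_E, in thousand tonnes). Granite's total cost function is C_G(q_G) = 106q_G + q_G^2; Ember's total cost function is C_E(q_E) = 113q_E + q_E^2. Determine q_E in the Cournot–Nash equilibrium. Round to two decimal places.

Granite's profit: π_G = (292 - Q)q_G - (106q_G + q_G²). Setting ∂π_G/∂q_G = 0: 186 - 4q_G - (q_E) = 0.
Ember's first-order condition: 179 - 4q_E - (q_G) = 0.
Best responses: q_G = (186 - q_E)/4, q_E = (179 - q_G)/4.
Substituting one into the other gives q_G = 113/3 and q_E = 106/3.

35.33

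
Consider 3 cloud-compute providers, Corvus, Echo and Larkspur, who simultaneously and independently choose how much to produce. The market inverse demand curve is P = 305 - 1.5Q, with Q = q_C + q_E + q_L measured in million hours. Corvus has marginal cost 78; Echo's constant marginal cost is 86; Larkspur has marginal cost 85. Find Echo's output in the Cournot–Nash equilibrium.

Corvus's profit: π_C = (305 - 1.5Q)q_C - (78q_C). Setting ∂π_C/∂q_C = 0: 227 - 3q_C - (3/2)(q_E + q_L) = 0.
Echo's first-order condition: 219 - 3q_E - (3/2)(q_C + q_L) = 0.
Larkspur's profit: π_L = (305 - 1.5Q)q_L - (85q_L). Setting ∂π_L/∂q_L = 0: 220 - 3q_L - (3/2)(q_C + q_E) = 0.
Summing all 3 equations gives 666 − 6Q = 0, hence Q = 111.
Back-substituting: q_C = (227 − 333/2)/(3/2) = 121/3, q_E = (219 − 333/2)/(3/2) = 35, q_L = (220 − 333/2)/(3/2) = 107/3.

35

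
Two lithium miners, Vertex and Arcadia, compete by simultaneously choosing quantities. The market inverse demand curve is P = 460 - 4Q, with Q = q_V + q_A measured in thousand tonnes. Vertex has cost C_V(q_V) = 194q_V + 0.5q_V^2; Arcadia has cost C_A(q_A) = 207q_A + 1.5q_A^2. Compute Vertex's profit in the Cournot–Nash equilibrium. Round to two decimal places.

2392.99

Vertex's profit: π_V = (460 - 4Q)q_V - (194q_V + (1/2)q_V²). Setting ∂π_V/∂q_V = 0: 266 - 9q_V - 4(q_A) = 0.
Arcadia's profit: π_A = (460 - 4Q)q_A - (207q_A + (3/2)q_A²). Setting ∂π_A/∂q_A = 0: 253 - 11q_A - 4(q_V) = 0.
Rearranging gives the reaction functions q_V = (266 - 4q_A)/9 and q_A = (253 - 4q_V)/11.
Solving the pair: q_V = 1914/83, q_A = 1213/83.
Price P = 460 - 4·37.6747 = 309.3012.
Vertex's profit: 309.3012·(1914/83) - 194·(1914/83) - (1/2)(1914/83)² = 2392.9862.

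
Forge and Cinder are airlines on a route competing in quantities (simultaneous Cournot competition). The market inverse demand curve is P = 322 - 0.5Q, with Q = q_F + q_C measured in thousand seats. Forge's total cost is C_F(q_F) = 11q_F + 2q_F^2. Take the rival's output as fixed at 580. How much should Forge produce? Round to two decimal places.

4.20

With the rival's output fixed at 580, Forge's profit is π_F = (322 - (1/2)·580 - (1/2)q_F)q_F - (11q_F + 2q_F²) = (32 - (1/2)q_F)q_F - (11q_F + 2q_F²).
∂π_F/∂q_F = 21 - 5q_F = 0, so q_F = 21/5.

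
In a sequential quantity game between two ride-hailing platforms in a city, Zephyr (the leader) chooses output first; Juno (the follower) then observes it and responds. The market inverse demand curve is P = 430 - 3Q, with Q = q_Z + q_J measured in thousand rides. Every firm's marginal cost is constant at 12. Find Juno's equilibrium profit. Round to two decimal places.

3640.08

Solve by backward induction. Given q_Z, the follower Juno maximises π_J = (430 - 3q_Z - 3q_J)q_J - 12q_J.
Setting the follower's marginal profit to zero, 418 - 3q_Z - 6q_J = 0, i.e. q_J = (418 - 3q_Z)/6.
Zephyr substitutes q_J(q_Z) into its own profit: π_Z = q_Z(430 - 3q_Z - (418 - 3q_Z)/2) - 12q_Z = (221 - (3/2)q_Z)q_Z - 12q_Z.
The leader's first-order condition 209 - 3q_Z = 0 yields q_Z = 209/3.
Then q_J = (418 - 3·(209/3))/6 = 209/6.
Price P = 430 - 3·(209/2) = 233/2.
Juno's profit: (233/2 - 12)·(209/6) = 3640.0833.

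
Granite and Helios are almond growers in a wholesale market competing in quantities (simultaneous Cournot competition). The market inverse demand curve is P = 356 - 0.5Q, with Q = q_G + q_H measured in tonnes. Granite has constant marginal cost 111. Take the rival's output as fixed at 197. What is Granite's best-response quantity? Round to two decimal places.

146.50

With the rival's output fixed at 197, Granite's profit is π_G = (356 - (1/2)·197 - (1/2)q_G)q_G - (111q_G) = (515/2 - (1/2)q_G)q_G - (111q_G).
∂π_G/∂q_G = 293/2 - q_G = 0, so q_G = 293/2.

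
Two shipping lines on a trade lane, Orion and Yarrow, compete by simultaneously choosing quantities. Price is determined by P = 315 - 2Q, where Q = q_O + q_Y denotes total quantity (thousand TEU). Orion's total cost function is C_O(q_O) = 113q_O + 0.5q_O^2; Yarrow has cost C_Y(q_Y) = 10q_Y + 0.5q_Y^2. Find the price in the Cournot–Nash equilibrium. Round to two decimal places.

170.14

Orion's profit: π_O = (315 - 2Q)q_O - (113q_O + (1/2)q_O²). Setting ∂π_O/∂q_O = 0: 202 - 5q_O - 2(q_Y) = 0.
Yarrow's first-order condition: 305 - 5q_Y - 2(q_O) = 0.
So q_O = (202 - 2q_Y)/5 and q_Y = (305 - 2q_O)/5.
Substituting one into the other gives q_O = 400/21 and q_Y = 1121/21.
Total output Q = 507/7, so price P = 315 - 2·(507/7) = 1191/7.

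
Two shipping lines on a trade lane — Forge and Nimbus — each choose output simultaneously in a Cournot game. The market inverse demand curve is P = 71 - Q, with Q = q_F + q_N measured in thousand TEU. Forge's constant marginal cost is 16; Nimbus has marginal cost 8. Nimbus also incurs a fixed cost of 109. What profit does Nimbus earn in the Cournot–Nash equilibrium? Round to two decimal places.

451.11

Forge's profit: π_F = (71 - Q)q_F - (16q_F). Setting ∂π_F/∂q_F = 0: 55 - 2q_F - (q_N) = 0.
Nimbus's first-order condition: 63 - 2q_N - (q_F) = 0.
Best responses: q_F = (55 - q_N)/2, q_N = (63 - q_F)/2.
Substituting one into the other gives q_F = 47/3 and q_N = 71/3.
Price P = 71 - 118/3 = 95/3.
Nimbus's profit: (95/3 - 8)·(71/3) - 109 = 451.1111.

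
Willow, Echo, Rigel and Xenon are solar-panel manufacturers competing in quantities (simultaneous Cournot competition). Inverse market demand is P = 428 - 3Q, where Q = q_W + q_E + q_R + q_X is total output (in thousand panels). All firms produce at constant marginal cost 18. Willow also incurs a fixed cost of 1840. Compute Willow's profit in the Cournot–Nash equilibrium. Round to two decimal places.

Each firm earns π_i = (428 - 3Q)q_i - 18q_i.
Setting ∂π_i/∂q_i = 0 with rivals' quantities fixed: 410 - 6q_i - 3·Σ_{j≠i} q_j = 0.
With identical firms every q_j equals q_i, so Σ_{j≠i} q_j = 3q_i and 410 = 15q_i, giving q_i = 82/3.
Price P = 428 - 3·(328/3) = 100.
Willow's profit: (100 - 18)·(82/3) - 1840 = 1204/3.

401.33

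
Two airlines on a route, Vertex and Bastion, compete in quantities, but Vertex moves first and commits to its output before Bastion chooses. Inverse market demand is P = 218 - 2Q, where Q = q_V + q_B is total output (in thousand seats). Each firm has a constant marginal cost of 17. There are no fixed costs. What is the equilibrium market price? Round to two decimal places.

The follower Bastion best-responds to any q_V: π_B = (218 - 2Q)q_B - 17q_B.
∂π_B/∂q_B = 201 - 2q_V - 4q_B = 0 gives the reaction function q_B = (201 - 2q_V)/4.
Vertex substitutes q_B(q_V) into its own profit: π_V = q_V(218 - 2q_V - (201 - 2q_V)/2) - 17q_V = (235/2 - q_V)q_V - 17q_V.
The leader's first-order condition 201/2 - 2q_V = 0 yields q_V = 201/4.
Then q_B = (201 - 2·(201/4))/4 = 201/8.
Total output Q = 603/8, so price P = 218 - 2·(603/8) = 269/4.

67.25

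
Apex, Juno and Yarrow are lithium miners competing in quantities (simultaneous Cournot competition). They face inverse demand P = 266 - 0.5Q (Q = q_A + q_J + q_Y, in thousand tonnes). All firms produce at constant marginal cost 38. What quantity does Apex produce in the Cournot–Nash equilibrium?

A representative firm's profit is π_i = q_i(266 - 0.5Q) - 38q_i.
Setting ∂π_i/∂q_i = 0 with rivals' quantities fixed: 228 - q_i - (1/2)·Σ_{j≠i} q_j = 0.
By symmetry each firm produces the same amount; substituting Σ_{j≠i} q_j = 2q_i yields q_i = 228/2 = 114.

114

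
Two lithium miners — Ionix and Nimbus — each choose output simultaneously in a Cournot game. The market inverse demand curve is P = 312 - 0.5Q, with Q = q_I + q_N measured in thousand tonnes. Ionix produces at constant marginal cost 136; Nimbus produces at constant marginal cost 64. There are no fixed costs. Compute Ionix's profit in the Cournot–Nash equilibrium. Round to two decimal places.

2403.56

Ionix's profit: π_I = (312 - 0.5Q)q_I - (136q_I). Setting ∂π_I/∂q_I = 0: 176 - q_I - (1/2)(q_N) = 0.
Nimbus's first-order condition: 248 - q_N - (1/2)(q_I) = 0.
Rearranging gives the reaction functions q_I = (176 - (1/2)q_N) and q_N = (248 - (1/2)q_I).
Substituting one into the other gives q_I = 208/3 and q_N = 640/3.
Price P = 312 - (1/2)·(848/3) = 512/3.
Ionix's profit: (512/3 - 136)·(208/3) = 2403.5556.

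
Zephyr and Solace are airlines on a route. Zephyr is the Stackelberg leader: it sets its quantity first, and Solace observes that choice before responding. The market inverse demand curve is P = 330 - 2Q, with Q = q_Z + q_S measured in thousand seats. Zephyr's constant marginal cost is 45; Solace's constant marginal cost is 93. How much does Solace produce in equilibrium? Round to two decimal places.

17.63

The follower Solace best-responds to any q_Z: π_S = (330 - 2Q)q_S - 93q_S.
Follower FOC: 237 - 2q_Z - 4q_S = 0, so q_S(q_Z) = (237 - 2q_Z)/4.
The leader anticipates this reaction. Substituting into P = 330 - 2Q gives P = 423/2 - q_Z, so π_Z = (423/2 - q_Z)q_Z - 45q_Z.
The leader's first-order condition 333/2 - 2q_Z = 0 yields q_Z = 333/4.
Then q_S = (237 - 2·(333/4))/4 = 141/8.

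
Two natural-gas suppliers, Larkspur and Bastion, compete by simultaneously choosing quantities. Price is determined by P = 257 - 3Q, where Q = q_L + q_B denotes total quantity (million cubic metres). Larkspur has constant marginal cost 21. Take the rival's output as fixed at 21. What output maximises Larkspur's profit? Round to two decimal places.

28.83

With the rival's output fixed at 21, Larkspur's profit is π_L = (257 - 3·21 - 3q_L)q_L - (21q_L) = (194 - 3q_L)q_L - (21q_L).
∂π_L/∂q_L = 173 - 6q_L = 0, so q_L = 173/6.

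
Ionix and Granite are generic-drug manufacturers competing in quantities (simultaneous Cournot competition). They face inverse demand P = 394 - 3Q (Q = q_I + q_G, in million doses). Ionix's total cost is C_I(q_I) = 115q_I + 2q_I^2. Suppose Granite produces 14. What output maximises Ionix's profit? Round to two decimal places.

23.70

With the rival's output fixed at 14, Ionix's profit is π_I = (394 - 3·14 - 3q_I)q_I - (115q_I + 2q_I²) = (352 - 3q_I)q_I - (115q_I + 2q_I²).
∂π_I/∂q_I = 237 - 10q_I = 0, so q_I = 237/10.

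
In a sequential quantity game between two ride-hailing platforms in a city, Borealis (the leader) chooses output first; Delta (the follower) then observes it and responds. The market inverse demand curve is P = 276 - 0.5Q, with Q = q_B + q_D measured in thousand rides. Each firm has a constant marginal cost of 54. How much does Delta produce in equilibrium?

111

Solve by backward induction. Given q_B, the follower Delta maximises π_D = (276 - (1/2)q_B - (1/2)q_D)q_D - 54q_D.
Setting the follower's marginal profit to zero, 222 - (1/2)q_B - q_D = 0, i.e. q_D = (222 - (1/2)q_B).
Borealis substitutes q_D(q_B) into its own profit: π_B = q_B(276 - (1/2)q_B - (222 - (1/2)q_B)/2) - 54q_B = (165 - (1/4)q_B)q_B - 54q_B.
Leader FOC: 111 - (1/2)q_B = 0, so q_B = 222.
Then q_D = (222 - (1/2)·222) = 111.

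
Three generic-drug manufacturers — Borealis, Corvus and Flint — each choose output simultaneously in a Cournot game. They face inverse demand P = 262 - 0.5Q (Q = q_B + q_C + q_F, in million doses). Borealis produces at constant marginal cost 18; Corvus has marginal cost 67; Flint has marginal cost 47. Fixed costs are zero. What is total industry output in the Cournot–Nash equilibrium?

327

Borealis's profit: π_B = (262 - 0.5Q)q_B - (18q_B). Setting ∂π_B/∂q_B = 0: 244 - q_B - (1/2)(q_C + q_F) = 0.
Corvus's profit: π_C = (262 - 0.5Q)q_C - (67q_C). Setting ∂π_C/∂q_C = 0: 195 - q_C - (1/2)(q_B + q_F) = 0.
Flint's first-order condition: 215 - q_F - (1/2)(q_B + q_C) = 0.
Adding the 3 conditions: 654 − Q − Q = 0, i.e. Q = 327.
Back-substituting: q_B = (244 − 327/2)/(1/2) = 161, q_C = (195 − 327/2)/(1/2) = 63, q_F = (215 − 327/2)/(1/2) = 103.
Total output Q = 161 + 63 + 103 = 327.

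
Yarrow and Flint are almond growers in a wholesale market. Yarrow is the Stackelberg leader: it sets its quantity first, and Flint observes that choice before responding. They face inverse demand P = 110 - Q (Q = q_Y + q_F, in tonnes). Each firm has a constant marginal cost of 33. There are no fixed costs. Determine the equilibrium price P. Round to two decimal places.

Solve by backward induction. Given q_Y, the follower Flint maximises π_F = (110 - q_Y - q_F)q_F - 33q_F.
Follower FOC: 77 - q_Y - 2q_F = 0, so q_F(q_Y) = (77 - q_Y)/2.
Yarrow substitutes q_F(q_Y) into its own profit: π_Y = q_Y(110 - q_Y - (77 - q_Y)/2) - 33q_Y = (143/2 - (1/2)q_Y)q_Y - 33q_Y.
The leader's first-order condition 77/2 - q_Y = 0 yields q_Y = 77/2.
Then q_F = (77 - 77/2)/2 = 77/4.
Total output Q = 231/4, so price P = 110 - 231/4 = 209/4.

52.25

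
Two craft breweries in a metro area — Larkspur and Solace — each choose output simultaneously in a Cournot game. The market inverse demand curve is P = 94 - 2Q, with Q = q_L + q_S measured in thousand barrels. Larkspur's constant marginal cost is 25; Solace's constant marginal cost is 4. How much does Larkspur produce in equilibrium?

8

Larkspur's profit: π_L = (94 - 2Q)q_L - (25q_L). Setting ∂π_L/∂q_L = 0: 69 - 4q_L - 2(q_S) = 0.
Solace's profit: π_S = (94 - 2Q)q_S - (4q_S). Setting ∂π_S/∂q_S = 0: 90 - 4q_S - 2(q_L) = 0.
So q_L = (69 - 2q_S)/4 and q_S = (90 - 2q_L)/4.
Solving the pair: q_L = 8, q_S = 37/2.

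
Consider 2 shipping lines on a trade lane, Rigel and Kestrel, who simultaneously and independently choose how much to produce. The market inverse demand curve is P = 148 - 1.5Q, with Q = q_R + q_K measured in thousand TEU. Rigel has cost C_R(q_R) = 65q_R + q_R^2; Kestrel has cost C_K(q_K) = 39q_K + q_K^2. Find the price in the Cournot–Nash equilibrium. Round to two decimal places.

Rigel's profit: π_R = (148 - 1.5Q)q_R - (65q_R + q_R²). Setting ∂π_R/∂q_R = 0: 83 - 5q_R - (3/2)(q_K) = 0.
Kestrel's first-order condition: 109 - 5q_K - (3/2)(q_R) = 0.
Rearranging gives the reaction functions q_R = (83 - (3/2)q_K)/5 and q_K = (109 - (3/2)q_R)/5.
Substituting one into the other gives q_R = 1006/91 and q_K = 1682/91.
Total output Q = 384/13, so price P = 148 - (3/2)·(384/13) = 1348/13.

103.69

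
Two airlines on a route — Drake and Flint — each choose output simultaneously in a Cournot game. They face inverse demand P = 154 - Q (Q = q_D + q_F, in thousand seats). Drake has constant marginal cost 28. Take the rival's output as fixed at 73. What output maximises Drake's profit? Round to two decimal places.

26.50

With the rival's output fixed at 73, Drake's profit is π_D = (154 - 73 - q_D)q_D - (28q_D) = (81 - q_D)q_D - (28q_D).
∂π_D/∂q_D = 53 - 2q_D = 0, so q_D = 53/2.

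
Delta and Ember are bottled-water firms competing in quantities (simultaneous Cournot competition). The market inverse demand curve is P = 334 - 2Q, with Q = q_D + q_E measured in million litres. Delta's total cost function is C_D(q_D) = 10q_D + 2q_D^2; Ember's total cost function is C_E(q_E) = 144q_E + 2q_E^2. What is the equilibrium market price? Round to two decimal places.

Delta's profit: π_D = (334 - 2Q)q_D - (10q_D + 2q_D²). Setting ∂π_D/∂q_D = 0: 324 - 8q_D - 2(q_E) = 0.
Ember's first-order condition: 190 - 8q_E - 2(q_D) = 0.
Rearranging gives the reaction functions q_D = (324 - 2q_E)/8 and q_E = (190 - 2q_D)/8.
Solving the pair: q_D = 553/15, q_E = 218/15.
Total output Q = 257/5, so price P = 334 - 2·(257/5) = 1156/5.

231.20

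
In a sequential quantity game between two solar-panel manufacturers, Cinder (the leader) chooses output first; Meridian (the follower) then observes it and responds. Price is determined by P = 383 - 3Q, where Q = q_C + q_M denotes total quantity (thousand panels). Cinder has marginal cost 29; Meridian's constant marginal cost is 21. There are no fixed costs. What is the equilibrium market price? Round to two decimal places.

115.50

Solve by backward induction. Given q_C, the follower Meridian maximises π_M = (383 - 3q_C - 3q_M)q_M - 21q_M.
Follower FOC: 362 - 3q_C - 6q_M = 0, so q_M(q_C) = (362 - 3q_C)/6.
The leader anticipates this reaction. Substituting into P = 383 - 3Q gives P = 202 - (3/2)q_C, so π_C = (202 - (3/2)q_C)q_C - 29q_C.
The leader's first-order condition 173 - 3q_C = 0 yields q_C = 173/3.
Then q_M = (362 - 3·(173/3))/6 = 63/2.
Total output Q = 535/6, so price P = 383 - 3·(535/6) = 231/2.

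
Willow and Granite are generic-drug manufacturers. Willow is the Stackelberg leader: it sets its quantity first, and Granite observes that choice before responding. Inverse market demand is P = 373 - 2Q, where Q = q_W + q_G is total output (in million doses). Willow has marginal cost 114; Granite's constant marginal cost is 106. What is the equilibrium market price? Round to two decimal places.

176.75

Solve by backward induction. Given q_W, the follower Granite maximises π_G = (373 - 2q_W - 2q_G)q_G - 106q_G.
Setting the follower's marginal profit to zero, 267 - 2q_W - 4q_G = 0, i.e. q_G = (267 - 2q_W)/4.
The leader anticipates this reaction. Substituting into P = 373 - 2Q gives P = 479/2 - q_W, so π_W = (479/2 - q_W)q_W - 114q_W.
Leader FOC: 251/2 - 2q_W = 0, so q_W = 251/4.
Then q_G = (267 - 2·(251/4))/4 = 283/8.
Total output Q = 785/8, so price P = 373 - 2·(785/8) = 707/4.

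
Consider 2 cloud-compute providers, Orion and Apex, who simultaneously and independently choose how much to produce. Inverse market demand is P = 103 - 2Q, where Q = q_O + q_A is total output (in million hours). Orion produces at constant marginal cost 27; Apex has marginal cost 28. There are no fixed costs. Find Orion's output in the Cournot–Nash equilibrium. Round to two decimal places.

Orion's profit: π_O = (103 - 2Q)q_O - (27q_O). Setting ∂π_O/∂q_O = 0: 76 - 4q_O - 2(q_A) = 0.
Apex's first-order condition: 75 - 4q_A - 2(q_O) = 0.
Rearranging gives the reaction functions q_O = (76 - 2q_A)/4 and q_A = (75 - 2q_O)/4.
Solving the pair: q_O = 77/6, q_A = 37/3.

12.83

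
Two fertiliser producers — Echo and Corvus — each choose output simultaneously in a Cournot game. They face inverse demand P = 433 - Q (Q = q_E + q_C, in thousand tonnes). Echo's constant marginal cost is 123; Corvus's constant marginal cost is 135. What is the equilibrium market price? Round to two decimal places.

230.33

Echo's profit: π_E = (433 - Q)q_E - (123q_E). Setting ∂π_E/∂q_E = 0: 310 - 2q_E - (q_C) = 0.
Corvus's profit: π_C = (433 - Q)q_C - (135q_C). Setting ∂π_C/∂q_C = 0: 298 - 2q_C - (q_E) = 0.
Rearranging gives the reaction functions q_E = (310 - q_C)/2 and q_C = (298 - q_E)/2.
Solving the pair: q_E = 322/3, q_C = 286/3.
Total output Q = 608/3, so price P = 433 - 608/3 = 691/3.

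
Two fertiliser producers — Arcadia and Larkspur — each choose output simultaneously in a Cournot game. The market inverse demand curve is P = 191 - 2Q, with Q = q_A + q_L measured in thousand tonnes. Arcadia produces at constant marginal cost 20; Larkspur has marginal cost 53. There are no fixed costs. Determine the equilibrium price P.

Arcadia's profit: π_A = (191 - 2Q)q_A - (20q_A). Setting ∂π_A/∂q_A = 0: 171 - 4q_A - 2(q_L) = 0.
Larkspur's profit: π_L = (191 - 2Q)q_L - (53q_L). Setting ∂π_L/∂q_L = 0: 138 - 4q_L - 2(q_A) = 0.
Rearranging gives the reaction functions q_A = (171 - 2q_L)/4 and q_L = (138 - 2q_A)/4.
Substituting one into the other gives q_A = 34 and q_L = 35/2.
Total output Q = 103/2, so price P = 191 - 2·(103/2) = 88.

88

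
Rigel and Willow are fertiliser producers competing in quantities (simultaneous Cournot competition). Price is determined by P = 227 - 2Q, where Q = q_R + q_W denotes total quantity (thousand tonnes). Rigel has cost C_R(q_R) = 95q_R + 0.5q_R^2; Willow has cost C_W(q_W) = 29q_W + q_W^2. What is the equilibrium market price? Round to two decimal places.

Rigel's profit: π_R = (227 - 2Q)q_R - (95q_R + (1/2)q_R²). Setting ∂π_R/∂q_R = 0: 132 - 5q_R - 2(q_W) = 0.
Willow's first-order condition: 198 - 6q_W - 2(q_R) = 0.
So q_R = (132 - 2q_W)/5 and q_W = (198 - 2q_R)/6.
Substituting one into the other gives q_R = 198/13 and q_W = 363/13.
Total output Q = 561/13, so price P = 227 - 2·(561/13) = 1829/13.

140.69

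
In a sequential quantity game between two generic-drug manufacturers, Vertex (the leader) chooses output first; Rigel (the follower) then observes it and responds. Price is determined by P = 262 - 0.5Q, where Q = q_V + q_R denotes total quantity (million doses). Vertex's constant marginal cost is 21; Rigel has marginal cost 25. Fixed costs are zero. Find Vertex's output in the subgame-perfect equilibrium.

245

The follower Rigel best-responds to any q_V: π_R = (262 - 0.5Q)q_R - 25q_R.
Setting the follower's marginal profit to zero, 237 - (1/2)q_V - q_R = 0, i.e. q_R = (237 - (1/2)q_V).
The leader anticipates this reaction. Substituting into P = 262 - 0.5Q gives P = 287/2 - (1/4)q_V, so π_V = (287/2 - (1/4)q_V)q_V - 21q_V.
Maximising: ∂π_V/∂q_V = 245/2 - (1/2)q_V = 0, giving q_V = 245.
Then q_R = (237 - (1/2)·245) = 229/2.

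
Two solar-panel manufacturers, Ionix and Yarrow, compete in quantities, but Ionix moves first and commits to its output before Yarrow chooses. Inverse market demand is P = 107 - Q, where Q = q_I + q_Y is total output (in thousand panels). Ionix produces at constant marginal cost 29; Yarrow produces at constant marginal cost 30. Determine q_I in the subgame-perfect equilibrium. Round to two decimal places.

The follower Yarrow best-responds to any q_I: π_Y = (107 - Q)q_Y - 30q_Y.
Setting the follower's marginal profit to zero, 77 - q_I - 2q_Y = 0, i.e. q_Y = (77 - q_I)/2.
Ionix substitutes q_Y(q_I) into its own profit: π_I = q_I(107 - q_I - (77 - q_I)/2) - 29q_I = (137/2 - (1/2)q_I)q_I - 29q_I.
The leader's first-order condition 79/2 - q_I = 0 yields q_I = 79/2.
Then q_Y = (77 - 79/2)/2 = 75/4.

39.50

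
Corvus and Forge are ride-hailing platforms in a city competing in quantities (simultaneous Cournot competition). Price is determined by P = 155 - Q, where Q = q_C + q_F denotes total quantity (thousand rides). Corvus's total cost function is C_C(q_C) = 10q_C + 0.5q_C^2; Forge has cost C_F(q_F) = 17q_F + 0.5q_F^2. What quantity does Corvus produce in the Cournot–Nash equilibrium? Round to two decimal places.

Corvus's profit: π_C = (155 - Q)q_C - (10q_C + (1/2)q_C²). Setting ∂π_C/∂q_C = 0: 145 - 3q_C - (q_F) = 0.
Forge's profit: π_F = (155 - Q)q_F - (17q_F + (1/2)q_F²). Setting ∂π_F/∂q_F = 0: 138 - 3q_F - (q_C) = 0.
Rearranging gives the reaction functions q_C = (145 - q_F)/3 and q_F = (138 - q_C)/3.
Substituting one into the other gives q_C = 297/8 and q_F = 269/8.

37.13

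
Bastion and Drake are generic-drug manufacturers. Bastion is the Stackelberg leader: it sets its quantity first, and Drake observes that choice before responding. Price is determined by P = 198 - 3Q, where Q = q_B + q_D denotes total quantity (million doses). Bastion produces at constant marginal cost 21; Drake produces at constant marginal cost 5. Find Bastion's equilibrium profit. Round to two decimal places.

The follower Drake best-responds to any q_B: π_D = (198 - 3Q)q_D - 5q_D.
Follower FOC: 193 - 3q_B - 6q_D = 0, so q_D(q_B) = (193 - 3q_B)/6.
Bastion substitutes q_D(q_B) into its own profit: π_B = q_B(198 - 3q_B - (193 - 3q_B)/2) - 21q_B = (203/2 - (3/2)q_B)q_B - 21q_B.
Leader FOC: 161/2 - 3q_B = 0, so q_B = 161/6.
Then q_D = (193 - 3·(161/6))/6 = 75/4.
Price P = 198 - 3·(547/12) = 245/4.
Bastion's profit: (245/4 - 21)·(161/6) = 1080.0417.

1080.04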